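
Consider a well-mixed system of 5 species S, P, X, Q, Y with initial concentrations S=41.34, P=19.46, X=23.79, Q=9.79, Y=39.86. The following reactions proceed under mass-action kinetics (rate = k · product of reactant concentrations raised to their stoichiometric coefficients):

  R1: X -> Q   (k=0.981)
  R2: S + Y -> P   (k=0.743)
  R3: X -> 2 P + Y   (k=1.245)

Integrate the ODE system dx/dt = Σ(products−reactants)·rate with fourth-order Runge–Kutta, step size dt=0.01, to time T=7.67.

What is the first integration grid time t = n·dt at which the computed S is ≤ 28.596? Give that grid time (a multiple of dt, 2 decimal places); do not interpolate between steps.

Threshold first reached at t = 0.02

RK4 with dt=0.01: 767 steps to T=7.67. Trajectory (selected grid times):
t=0.00: S=41.34 P=19.46 X=23.79 Q=9.79 Y=39.86
t=0.01: S=31.90 P=29.48 X=23.27 Q=10.02 Y=30.72
t=0.02: S=25.97 P=35.99 X=22.75 Q=10.25 Y=25.07
t=0.85: S=0.08 P=83.32 X=3.59 Q=18.69 Y=9.90
t=1.70: S=0.00 P=86.81 X=0.54 Q=20.04 Y=11.52
t=2.56: S=0.00 P=87.32 X=0.08 Q=20.24 Y=11.78
t=3.41: S=0.00 P=87.40 X=0.01 Q=20.27 Y=11.82
t=4.26: S=0.00 P=87.41 X=0.00 Q=20.27 Y=11.82
t=5.11: S=0.00 P=87.41 X=0.00 Q=20.27 Y=11.83
t=5.97: S=0.00 P=87.41 X=0.00 Q=20.27 Y=11.83
t=6.82: S=0.00 P=87.41 X=0.00 Q=20.27 Y=11.83
t=7.67: S=0.00 P=87.41 X=0.00 Q=20.27 Y=11.83
S(0.01)=31.903 > 28.596 but S(0.02)=25.971 ≤ 28.596, so the first grid time is t=0.02.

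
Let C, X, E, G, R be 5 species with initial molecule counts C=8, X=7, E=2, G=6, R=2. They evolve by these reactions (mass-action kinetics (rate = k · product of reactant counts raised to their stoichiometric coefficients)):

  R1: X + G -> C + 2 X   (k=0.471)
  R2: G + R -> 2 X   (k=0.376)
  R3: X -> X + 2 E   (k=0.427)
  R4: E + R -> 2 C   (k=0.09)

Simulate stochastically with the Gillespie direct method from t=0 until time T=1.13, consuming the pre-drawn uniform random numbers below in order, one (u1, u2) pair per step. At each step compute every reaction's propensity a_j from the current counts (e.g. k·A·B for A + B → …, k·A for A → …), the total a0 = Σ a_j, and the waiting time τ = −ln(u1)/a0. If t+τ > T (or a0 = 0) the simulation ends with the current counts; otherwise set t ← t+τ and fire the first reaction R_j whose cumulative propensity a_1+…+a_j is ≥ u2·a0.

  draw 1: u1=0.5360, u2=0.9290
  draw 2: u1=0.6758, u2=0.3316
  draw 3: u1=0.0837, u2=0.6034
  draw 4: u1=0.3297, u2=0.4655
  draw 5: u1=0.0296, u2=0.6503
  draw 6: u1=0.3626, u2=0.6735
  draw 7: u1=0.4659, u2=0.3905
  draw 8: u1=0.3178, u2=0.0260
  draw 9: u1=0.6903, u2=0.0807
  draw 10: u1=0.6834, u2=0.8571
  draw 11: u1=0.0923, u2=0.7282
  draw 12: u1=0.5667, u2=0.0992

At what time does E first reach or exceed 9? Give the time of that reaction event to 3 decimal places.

t=0.000: C=8 X=7 E=2 G=6 R=2
Draw 1: a1=19.782, a2=4.512, a3=2.989, a4=0.360, a0=27.643; τ=−ln(0.5360)/27.643=0.023 → t=0.023; u2·a0=0.9290·27.643=25.680; a1+a2=24.294 < 25.680 ≤ a1+…+a3=27.283 → R3 fires; C=8 X=7 E=4 G=6 R=2
Draw 2: a1=19.782, a2=4.512, a3=2.989, a4=0.720, a0=28.003; τ=−ln(0.6758)/28.003=0.014 → t=0.037; u2·a0=0.3316·28.003=9.286 ≤ a1=19.782 → R1 fires; C=9 X=8 E=4 G=5 R=2
Draw 3: a1=18.840, a2=3.760, a3=3.416, a4=0.720, a0=26.736; τ=−ln(0.0837)/26.736=0.093 → t=0.129; u2·a0=0.6034·26.736=16.133 ≤ a1=18.840 → R1 fires; C=10 X=9 E=4 G=4 R=2
Draw 4: a1=16.956, a2=3.008, a3=3.843, a4=0.720, a0=24.527; τ=−ln(0.3297)/24.527=0.045 → t=0.175; u2·a0=0.4655·24.527=11.417 ≤ a1=16.956 → R1 fires; C=11 X=10 E=4 G=3 R=2
Draw 5: a1=14.130, a2=2.256, a3=4.270, a4=0.720, a0=21.376; τ=−ln(0.0296)/21.376=0.165 → t=0.339; u2·a0=0.6503·21.376=13.901 ≤ a1=14.130 → R1 fires; C=12 X=11 E=4 G=2 R=2
Draw 6: a1=10.362, a2=1.504, a3=4.697, a4=0.720, a0=17.283; τ=−ln(0.3626)/17.283=0.059 → t=0.398; u2·a0=0.6735·17.283=11.640; a1=10.362 < 11.640 ≤ a1+a2=11.866 → R2 fires; C=12 X=13 E=4 G=1 R=1
Draw 7: a1=6.123, a2=0.376, a3=5.551, a4=0.360, a0=12.410; τ=−ln(0.4659)/12.410=0.062 → t=0.459; u2·a0=0.3905·12.410=4.846 ≤ a1=6.123 → R1 fires; C=13 X=14 E=4 G=0 R=1
Draw 8: a1=0.000, a2=0.000, a3=5.978, a4=0.360, a0=6.338; τ=−ln(0.3178)/6.338=0.181 → t=0.640; u2·a0=0.0260·6.338=0.165; a1+a2=0.000 < 0.165 ≤ a1+…+a3=5.978 → R3 fires; C=13 X=14 E=6 G=0 R=1
Draw 9: a1=0.000, a2=0.000, a3=5.978, a4=0.540, a0=6.518; τ=−ln(0.6903)/6.518=0.057 → t=0.697; u2·a0=0.0807·6.518=0.526; a1+a2=0.000 < 0.526 ≤ a1+…+a3=5.978 → R3 fires; C=13 X=14 E=8 G=0 R=1
Draw 10: a1=0.000, a2=0.000, a3=5.978, a4=0.720, a0=6.698; τ=−ln(0.6834)/6.698=0.057 → t=0.754; u2·a0=0.8571·6.698=5.741; a1+a2=0.000 < 5.741 ≤ a1+…+a3=5.978 → R3 fires; C=13 X=14 E=10 G=0 R=1
Draw 11: a1=0.000, a2=0.000, a3=5.978, a4=0.900, a0=6.878; τ=−ln(0.0923)/6.878=0.346 → t=1.100; u2·a0=0.7282·6.878=5.009; a1+a2=0.000 < 5.009 ≤ a1+…+a3=5.978 → R3 fires; C=13 X=14 E=12 G=0 R=1
Draw 12: a1=0.000, a2=0.000, a3=5.978, a4=1.080, a0=7.058; τ=−ln(0.5667)/7.058=0.080 → t=1.181 > T=1.13: stop.
E first becomes ≥ 9 when it reaches 10 at the event at t=0.754.

Threshold first reached at t = 0.754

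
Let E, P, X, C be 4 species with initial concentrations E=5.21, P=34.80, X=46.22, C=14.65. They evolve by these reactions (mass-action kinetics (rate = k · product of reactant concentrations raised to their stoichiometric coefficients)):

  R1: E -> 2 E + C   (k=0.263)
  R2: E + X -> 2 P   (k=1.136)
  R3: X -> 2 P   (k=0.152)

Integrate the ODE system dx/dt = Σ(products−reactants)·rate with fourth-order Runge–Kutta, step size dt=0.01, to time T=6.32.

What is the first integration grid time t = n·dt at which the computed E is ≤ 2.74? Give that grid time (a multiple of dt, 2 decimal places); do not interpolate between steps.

Threshold first reached at t = 0.02

RK4 with dt=0.01: 632 steps to T=6.32. Trajectory (selected grid times):
t=0.00: E=5.21 P=34.80 X=46.22 C=14.65
t=0.01: E=3.13 P=39.11 X=44.06 C=14.66
t=0.02: E=1.92 P=41.68 X=42.78 C=14.67
t=0.70: E=0.00 P=53.58 X=36.83 C=14.68
t=1.40: E=0.00 P=61.01 X=33.11 C=14.68
t=2.11: E=0.00 P=67.79 X=29.73 C=14.68
t=2.81: E=0.00 P=73.79 X=26.73 C=14.68
t=3.51: E=0.00 P=79.18 X=24.03 C=14.68
t=4.21: E=0.00 P=84.03 X=21.60 C=14.68
t=4.92: E=0.00 P=88.45 X=19.39 C=14.68
t=5.62: E=0.00 P=92.37 X=17.44 C=14.68
t=6.32: E=0.00 P=95.89 X=15.68 C=14.68
E(0.01)=3.133 > 2.74 but E(0.02)=1.920 ≤ 2.74, so the first grid time is t=0.02.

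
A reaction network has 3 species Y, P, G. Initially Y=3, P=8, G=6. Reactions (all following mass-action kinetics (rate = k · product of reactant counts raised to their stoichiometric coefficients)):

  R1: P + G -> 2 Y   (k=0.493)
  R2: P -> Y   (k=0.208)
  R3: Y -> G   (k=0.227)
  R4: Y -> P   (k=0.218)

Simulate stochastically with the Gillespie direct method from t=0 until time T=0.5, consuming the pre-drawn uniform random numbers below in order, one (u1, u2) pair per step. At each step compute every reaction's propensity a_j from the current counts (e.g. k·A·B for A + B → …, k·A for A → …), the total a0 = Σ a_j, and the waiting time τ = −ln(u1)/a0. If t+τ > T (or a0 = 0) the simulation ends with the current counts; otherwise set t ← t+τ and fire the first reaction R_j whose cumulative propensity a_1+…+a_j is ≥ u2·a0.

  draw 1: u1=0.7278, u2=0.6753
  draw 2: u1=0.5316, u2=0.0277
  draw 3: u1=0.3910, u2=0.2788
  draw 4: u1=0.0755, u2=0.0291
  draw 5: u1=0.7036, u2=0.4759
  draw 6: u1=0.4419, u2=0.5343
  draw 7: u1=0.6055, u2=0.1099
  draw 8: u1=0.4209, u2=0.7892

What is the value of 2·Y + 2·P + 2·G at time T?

Value at T = 34

Check how each reaction changes W = 2·Y + 2·P + 2·G (weight of products minus weight of reactants):
R1: P + G -> 2 Y: (2·2) − (2·1 + 2·1) = 4 − 4 = 0
R2: P -> Y: (2·1) − (2·1) = 2 − 2 = 0
R3: Y -> G: (2·1) − (2·1) = 2 − 2 = 0
R4: Y -> P: (2·1) − (2·1) = 2 − 2 = 0
Every reaction leaves W unchanged, so W is conserved and no simulation is needed: W(T) = W(0) = 2·3 + 2·8 + 2·6 = 34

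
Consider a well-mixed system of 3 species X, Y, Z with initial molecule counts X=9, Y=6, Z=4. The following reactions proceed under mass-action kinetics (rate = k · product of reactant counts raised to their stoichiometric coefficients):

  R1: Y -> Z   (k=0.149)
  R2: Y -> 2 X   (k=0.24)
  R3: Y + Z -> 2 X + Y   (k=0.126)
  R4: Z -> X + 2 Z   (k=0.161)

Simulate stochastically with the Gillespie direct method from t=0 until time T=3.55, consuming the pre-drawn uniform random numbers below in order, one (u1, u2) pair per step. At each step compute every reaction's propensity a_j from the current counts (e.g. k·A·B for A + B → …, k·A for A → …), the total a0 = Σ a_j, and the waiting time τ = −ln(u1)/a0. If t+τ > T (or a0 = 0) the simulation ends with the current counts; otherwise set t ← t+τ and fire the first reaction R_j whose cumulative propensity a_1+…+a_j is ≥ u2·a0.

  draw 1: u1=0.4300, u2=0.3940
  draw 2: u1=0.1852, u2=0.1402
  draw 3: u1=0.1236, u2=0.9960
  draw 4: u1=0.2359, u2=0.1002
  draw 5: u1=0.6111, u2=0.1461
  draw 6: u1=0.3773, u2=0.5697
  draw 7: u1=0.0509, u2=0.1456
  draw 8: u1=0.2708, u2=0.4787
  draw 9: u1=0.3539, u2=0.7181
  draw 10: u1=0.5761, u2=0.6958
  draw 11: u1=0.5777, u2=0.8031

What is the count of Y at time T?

Y at T = 2

t=0.000: X=9 Y=6 Z=4
Draw 1: a1=0.894, a2=1.440, a3=3.024, a4=0.644, a0=6.002; τ=−ln(0.4300)/6.002=0.141 → t=0.141; u2·a0=0.3940·6.002=2.365; a1+a2=2.334 < 2.365 ≤ a1+…+a3=5.358 → R3 fires; X=11 Y=6 Z=3
Draw 2: a1=0.894, a2=1.440, a3=2.268, a4=0.483, a0=5.085; τ=−ln(0.1852)/5.085=0.332 → t=0.472; u2·a0=0.1402·5.085=0.713 ≤ a1=0.894 → R1 fires; X=11 Y=5 Z=4
Draw 3: a1=0.745, a2=1.200, a3=2.520, a4=0.644, a0=5.109; τ=−ln(0.1236)/5.109=0.409 → t=0.881; u2·a0=0.9960·5.109=5.089; a1+…+a3=4.465 < 5.089 ≤ a1+…+a4=5.109 → R4 fires; X=12 Y=5 Z=5
Draw 4: a1=0.745, a2=1.200, a3=3.150, a4=0.805, a0=5.900; τ=−ln(0.2359)/5.900=0.245 → t=1.126; u2·a0=0.1002·5.900=0.591 ≤ a1=0.745 → R1 fires; X=12 Y=4 Z=6
Draw 5: a1=0.596, a2=0.960, a3=3.024, a4=0.966, a0=5.546; τ=−ln(0.6111)/5.546=0.089 → t=1.215; u2·a0=0.1461·5.546=0.810; a1=0.596 < 0.810 ≤ a1+a2=1.556 → R2 fires; X=14 Y=3 Z=6
Draw 6: a1=0.447, a2=0.720, a3=2.268, a4=0.966, a0=4.401; τ=−ln(0.3773)/4.401=0.221 → t=1.437; u2·a0=0.5697·4.401=2.507; a1+a2=1.167 < 2.507 ≤ a1+…+a3=3.435 → R3 fires; X=16 Y=3 Z=5
Draw 7: a1=0.447, a2=0.720, a3=1.890, a4=0.805, a0=3.862; τ=−ln(0.0509)/3.862=0.771 → t=2.208; u2·a0=0.1456·3.862=0.562; a1=0.447 < 0.562 ≤ a1+a2=1.167 → R2 fires; X=18 Y=2 Z=5
Draw 8: a1=0.298, a2=0.480, a3=1.260, a4=0.805, a0=2.843; τ=−ln(0.2708)/2.843=0.460 → t=2.667; u2·a0=0.4787·2.843=1.361; a1+a2=0.778 < 1.361 ≤ a1+…+a3=2.038 → R3 fires; X=20 Y=2 Z=4
Draw 9: a1=0.298, a2=0.480, a3=1.008, a4=0.644, a0=2.430; τ=−ln(0.3539)/2.430=0.427 → t=3.095; u2·a0=0.7181·2.430=1.745; a1+a2=0.778 < 1.745 ≤ a1+…+a3=1.786 → R3 fires; X=22 Y=2 Z=3
Draw 10: a1=0.298, a2=0.480, a3=0.756, a4=0.483, a0=2.017; τ=−ln(0.5761)/2.017=0.273 → t=3.368; u2·a0=0.6958·2.017=1.403; a1+a2=0.778 < 1.403 ≤ a1+…+a3=1.534 → R3 fires; X=24 Y=2 Z=2
Draw 11: a1=0.298, a2=0.480, a3=0.504, a4=0.322, a0=1.604; τ=−ln(0.5777)/1.604=0.342 → t=3.710 > T=3.55: stop.
Read off Y at T=3.55: 2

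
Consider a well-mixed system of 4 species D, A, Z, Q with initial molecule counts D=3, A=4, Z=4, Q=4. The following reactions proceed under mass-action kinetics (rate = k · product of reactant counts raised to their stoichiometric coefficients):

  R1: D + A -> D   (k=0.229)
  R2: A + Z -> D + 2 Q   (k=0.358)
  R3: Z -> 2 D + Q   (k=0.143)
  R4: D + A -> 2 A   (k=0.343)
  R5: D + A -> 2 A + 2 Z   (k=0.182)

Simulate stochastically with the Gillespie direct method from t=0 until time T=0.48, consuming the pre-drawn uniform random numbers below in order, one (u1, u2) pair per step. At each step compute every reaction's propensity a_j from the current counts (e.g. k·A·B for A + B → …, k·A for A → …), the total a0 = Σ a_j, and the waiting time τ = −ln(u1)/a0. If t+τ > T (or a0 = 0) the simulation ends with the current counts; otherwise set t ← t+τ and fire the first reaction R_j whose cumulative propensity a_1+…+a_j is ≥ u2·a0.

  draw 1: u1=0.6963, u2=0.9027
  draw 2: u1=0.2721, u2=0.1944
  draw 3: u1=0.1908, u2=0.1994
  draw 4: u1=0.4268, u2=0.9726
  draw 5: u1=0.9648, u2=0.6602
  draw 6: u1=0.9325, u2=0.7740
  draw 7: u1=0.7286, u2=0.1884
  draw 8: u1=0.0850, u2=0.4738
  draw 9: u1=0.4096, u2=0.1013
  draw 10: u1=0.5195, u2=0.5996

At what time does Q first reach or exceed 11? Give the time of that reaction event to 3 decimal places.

t=0.000: D=3 A=4 Z=4 Q=4
Draw 1: a1=2.748, a2=5.728, a3=0.572, a4=4.116, a5=2.184, a0=15.348; τ=−ln(0.6963)/15.348=0.024 → t=0.024; u2·a0=0.9027·15.348=13.855; a1+…+a4=13.164 < 13.855 ≤ a1+…+a5=15.348 → R5 fires; D=2 A=5 Z=6 Q=4
Draw 2: a1=2.290, a2=10.740, a3=0.858, a4=3.430, a5=1.820, a0=19.138; τ=−ln(0.2721)/19.138=0.068 → t=0.092; u2·a0=0.1944·19.138=3.720; a1=2.290 < 3.720 ≤ a1+a2=13.030 → R2 fires; D=3 A=4 Z=5 Q=6
Draw 3: a1=2.748, a2=7.160, a3=0.715, a4=4.116, a5=2.184, a0=16.923; τ=−ln(0.1908)/16.923=0.098 → t=0.189; u2·a0=0.1994·16.923=3.374; a1=2.748 < 3.374 ≤ a1+a2=9.908 → R2 fires; D=4 A=3 Z=4 Q=8
Draw 4: a1=2.748, a2=4.296, a3=0.572, a4=4.116, a5=2.184, a0=13.916; τ=−ln(0.4268)/13.916=0.061 → t=0.251; u2·a0=0.9726·13.916=13.535; a1+…+a4=11.732 < 13.535 ≤ a1+…+a5=13.916 → R5 fires; D=3 A=4 Z=6 Q=8
Draw 5: a1=2.748, a2=8.592, a3=0.858, a4=4.116, a5=2.184, a0=18.498; τ=−ln(0.9648)/18.498=0.002 → t=0.253; u2·a0=0.6602·18.498=12.212; a1+…+a3=12.198 < 12.212 ≤ a1+…+a4=16.314 → R4 fires; D=2 A=5 Z=6 Q=8
Draw 6: a1=2.290, a2=10.740, a3=0.858, a4=3.430, a5=1.820, a0=19.138; τ=−ln(0.9325)/19.138=0.004 → t=0.256; u2·a0=0.7740·19.138=14.813; a1+…+a3=13.888 < 14.813 ≤ a1+…+a4=17.318 → R4 fires; D=1 A=6 Z=6 Q=8
Draw 7: a1=1.374, a2=12.888, a3=0.858, a4=2.058, a5=1.092, a0=18.270; τ=−ln(0.7286)/18.270=0.017 → t=0.274; u2·a0=0.1884·18.270=3.442; a1=1.374 < 3.442 ≤ a1+a2=14.262 → R2 fires; D=2 A=5 Z=5 Q=10
Draw 8: a1=2.290, a2=8.950, a3=0.715, a4=3.430, a5=1.820, a0=17.205; τ=−ln(0.0850)/17.205=0.143 → t=0.417; u2·a0=0.4738·17.205=8.152; a1=2.290 < 8.152 ≤ a1+a2=11.240 → R2 fires; D=3 A=4 Z=4 Q=12
Draw 9: a1=2.748, a2=5.728, a3=0.572, a4=4.116, a5=2.184, a0=15.348; τ=−ln(0.4096)/15.348=0.058 → t=0.475; u2·a0=0.1013·15.348=1.555 ≤ a1=2.748 → R1 fires; D=3 A=3 Z=4 Q=12
Draw 10: a1=2.061, a2=4.296, a3=0.572, a4=3.087, a5=1.638, a0=11.654; τ=−ln(0.5195)/11.654=0.056 → t=0.531 > T=0.48: stop.
Q first becomes ≥ 11 when it reaches 12 at the event at t=0.417.

Threshold first reached at t = 0.417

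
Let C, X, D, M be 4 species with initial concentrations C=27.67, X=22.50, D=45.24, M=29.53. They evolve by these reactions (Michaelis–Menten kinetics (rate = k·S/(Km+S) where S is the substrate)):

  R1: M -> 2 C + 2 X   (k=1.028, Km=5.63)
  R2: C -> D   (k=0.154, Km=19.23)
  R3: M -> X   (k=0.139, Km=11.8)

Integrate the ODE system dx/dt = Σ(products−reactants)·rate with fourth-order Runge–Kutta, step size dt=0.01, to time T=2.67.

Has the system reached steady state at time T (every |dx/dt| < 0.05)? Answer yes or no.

Steady state at T: no

RK4 with dt=0.01: 267 steps to T=2.67. Trajectory (selected grid times):
t=0.00: C=27.67 X=22.50 D=45.24 M=29.53
t=0.30: C=28.16 X=23.05 D=45.27 M=29.24
t=0.59: C=28.63 X=23.58 D=45.29 M=28.96
t=0.89: C=29.12 X=24.12 D=45.32 M=28.68
t=1.19: C=29.61 X=24.67 D=45.35 M=28.39
t=1.48: C=30.08 X=25.19 D=45.38 M=28.11
t=1.78: C=30.56 X=25.73 D=45.41 M=27.83
t=2.08: C=31.05 X=26.28 D=45.43 M=27.54
t=2.37: C=31.51 X=26.80 D=45.46 M=27.26
t=2.67: C=32.00 X=27.34 D=45.49 M=26.98
Rates at T: R1=0.8505, R2=0.0962, R3=0.0967
dx/dt at T (Σ net stoichiometry × rate): C=+1.6048, X=+1.7977, D=+0.0962, M=-0.9472
Largest |dx/dt| is |+1.7977| (X) ≥ 0.05 → not steady.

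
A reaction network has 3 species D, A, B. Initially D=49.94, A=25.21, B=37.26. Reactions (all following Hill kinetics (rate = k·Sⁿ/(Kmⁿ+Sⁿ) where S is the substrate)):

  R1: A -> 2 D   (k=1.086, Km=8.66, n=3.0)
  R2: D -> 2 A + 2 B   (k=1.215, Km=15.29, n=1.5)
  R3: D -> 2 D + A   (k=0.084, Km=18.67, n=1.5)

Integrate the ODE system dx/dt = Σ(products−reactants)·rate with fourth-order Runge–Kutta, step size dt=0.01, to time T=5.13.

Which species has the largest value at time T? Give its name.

Dominant species at T: D

RK4 with dt=0.01: 513 steps to T=5.13. Trajectory (selected grid times):
t=0.00: D=49.94 A=25.21 B=37.26
t=0.57: D=50.58 A=25.84 B=38.45
t=1.14: D=51.22 A=26.47 B=39.64
t=1.71: D=51.86 A=27.10 B=40.83
t=2.28: D=52.50 A=27.74 B=42.02
t=2.85: D=53.14 A=28.37 B=43.22
t=3.42: D=53.79 A=29.01 B=44.42
t=3.99: D=54.43 A=29.65 B=45.63
t=4.56: D=55.08 A=30.30 B=46.83
t=5.13: D=55.72 A=30.94 B=48.04
At T=5.13: D=55.72 A=30.94 B=48.04; the largest is D.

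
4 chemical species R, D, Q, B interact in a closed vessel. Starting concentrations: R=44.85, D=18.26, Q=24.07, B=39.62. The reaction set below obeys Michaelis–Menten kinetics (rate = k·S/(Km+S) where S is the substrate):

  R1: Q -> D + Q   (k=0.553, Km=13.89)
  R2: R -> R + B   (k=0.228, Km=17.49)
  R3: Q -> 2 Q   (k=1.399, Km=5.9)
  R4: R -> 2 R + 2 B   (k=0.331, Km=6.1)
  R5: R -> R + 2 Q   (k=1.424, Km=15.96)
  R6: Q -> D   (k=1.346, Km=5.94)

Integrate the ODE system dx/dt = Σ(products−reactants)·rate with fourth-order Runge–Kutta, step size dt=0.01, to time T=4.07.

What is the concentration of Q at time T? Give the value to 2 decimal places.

Q at T = 32.83

RK4 with dt=0.01: 407 steps to T=4.07. Trajectory (selected grid times):
t=0.00: R=44.85 D=18.26 Q=24.07 B=39.62
t=0.45: R=44.98 D=18.91 Q=25.04 B=39.96
t=0.90: R=45.11 D=19.56 Q=26.00 B=40.29
t=1.36: R=45.25 D=20.23 Q=26.99 B=40.64
t=1.81: R=45.38 D=20.90 Q=27.96 B=40.97
t=2.26: R=45.51 D=21.56 Q=28.93 B=41.31
t=2.71: R=45.64 D=22.24 Q=29.90 B=41.65
t=3.17: R=45.77 D=22.93 Q=30.89 B=41.99
t=3.62: R=45.91 D=23.61 Q=31.86 B=42.33
t=4.07: R=46.04 D=24.30 Q=32.83 B=42.67
Read off Q at T=4.07: 32.83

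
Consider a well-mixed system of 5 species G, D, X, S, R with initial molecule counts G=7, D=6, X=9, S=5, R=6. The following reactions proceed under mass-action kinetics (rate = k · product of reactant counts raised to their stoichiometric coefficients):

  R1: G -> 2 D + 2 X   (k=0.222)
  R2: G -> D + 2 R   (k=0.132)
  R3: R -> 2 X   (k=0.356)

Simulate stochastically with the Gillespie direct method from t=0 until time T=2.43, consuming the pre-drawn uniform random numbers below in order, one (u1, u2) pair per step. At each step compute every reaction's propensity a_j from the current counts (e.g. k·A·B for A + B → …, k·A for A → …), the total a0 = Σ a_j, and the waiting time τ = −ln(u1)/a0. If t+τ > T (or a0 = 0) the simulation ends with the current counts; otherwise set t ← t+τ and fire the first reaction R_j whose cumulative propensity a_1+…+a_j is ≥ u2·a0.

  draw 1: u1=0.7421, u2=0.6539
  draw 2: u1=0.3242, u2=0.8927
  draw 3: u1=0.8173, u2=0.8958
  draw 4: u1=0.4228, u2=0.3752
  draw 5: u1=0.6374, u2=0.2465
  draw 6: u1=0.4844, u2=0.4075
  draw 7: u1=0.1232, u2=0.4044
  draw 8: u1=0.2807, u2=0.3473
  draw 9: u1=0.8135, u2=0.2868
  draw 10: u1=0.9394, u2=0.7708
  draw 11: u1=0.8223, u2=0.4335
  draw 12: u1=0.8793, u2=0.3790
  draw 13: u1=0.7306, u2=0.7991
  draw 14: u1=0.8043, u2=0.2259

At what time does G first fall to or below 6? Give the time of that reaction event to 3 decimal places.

t=0.000: G=7 D=6 X=9 S=5 R=6
Draw 1: a1=1.554, a2=0.924, a3=2.136, a0=4.614; τ=−ln(0.7421)/4.614=0.065 → t=0.065; u2·a0=0.6539·4.614=3.017; a1+a2=2.478 < 3.017 ≤ a1+…+a3=4.614 → R3 fires; G=7 D=6 X=11 S=5 R=5
Draw 2: a1=1.554, a2=0.924, a3=1.780, a0=4.258; τ=−ln(0.3242)/4.258=0.265 → t=0.329; u2·a0=0.8927·4.258=3.801; a1+a2=2.478 < 3.801 ≤ a1+…+a3=4.258 → R3 fires; G=7 D=6 X=13 S=5 R=4
Draw 3: a1=1.554, a2=0.924, a3=1.424, a0=3.902; τ=−ln(0.8173)/3.902=0.052 → t=0.381; u2·a0=0.8958·3.902=3.495; a1+a2=2.478 < 3.495 ≤ a1+…+a3=3.902 → R3 fires; G=7 D=6 X=15 S=5 R=3
Draw 4: a1=1.554, a2=0.924, a3=1.068, a0=3.546; τ=−ln(0.4228)/3.546=0.243 → t=0.624; u2·a0=0.3752·3.546=1.330 ≤ a1=1.554 → R1 fires; G=6 D=8 X=17 S=5 R=3
Draw 5: a1=1.332, a2=0.792, a3=1.068, a0=3.192; τ=−ln(0.6374)/3.192=0.141 → t=0.765; u2·a0=0.2465·3.192=0.787 ≤ a1=1.332 → R1 fires; G=5 D=10 X=19 S=5 R=3
Draw 6: a1=1.110, a2=0.660, a3=1.068, a0=2.838; τ=−ln(0.4844)/2.838=0.255 → t=1.020; u2·a0=0.4075·2.838=1.156; a1=1.110 < 1.156 ≤ a1+a2=1.770 → R2 fires; G=4 D=11 X=19 S=5 R=5
Draw 7: a1=0.888, a2=0.528, a3=1.780, a0=3.196; τ=−ln(0.1232)/3.196=0.655 → t=1.675; u2·a0=0.4044·3.196=1.292; a1=0.888 < 1.292 ≤ a1+a2=1.416 → R2 fires; G=3 D=12 X=19 S=5 R=7
Draw 8: a1=0.666, a2=0.396, a3=2.492, a0=3.554; τ=−ln(0.2807)/3.554=0.357 → t=2.033; u2·a0=0.3473·3.554=1.234; a1+a2=1.062 < 1.234 ≤ a1+…+a3=3.554 → R3 fires; G=3 D=12 X=21 S=5 R=6
Draw 9: a1=0.666, a2=0.396, a3=2.136, a0=3.198; τ=−ln(0.8135)/3.198=0.065 → t=2.097; u2·a0=0.2868·3.198=0.917; a1=0.666 < 0.917 ≤ a1+a2=1.062 → R2 fires; G=2 D=13 X=21 S=5 R=8
Draw 10: a1=0.444, a2=0.264, a3=2.848, a0=3.556; τ=−ln(0.9394)/3.556=0.018 → t=2.115; u2·a0=0.7708·3.556=2.741; a1+a2=0.708 < 2.741 ≤ a1+…+a3=3.556 → R3 fires; G=2 D=13 X=23 S=5 R=7
Draw 11: a1=0.444, a2=0.264, a3=2.492, a0=3.200; τ=−ln(0.8223)/3.200=0.061 → t=2.176; u2·a0=0.4335·3.200=1.387; a1+a2=0.708 < 1.387 ≤ a1+…+a3=3.200 → R3 fires; G=2 D=13 X=25 S=5 R=6
Draw 12: a1=0.444, a2=0.264, a3=2.136, a0=2.844; τ=−ln(0.8793)/2.844=0.045 → t=2.221; u2·a0=0.3790·2.844=1.078; a1+a2=0.708 < 1.078 ≤ a1+…+a3=2.844 → R3 fires; G=2 D=13 X=27 S=5 R=5
Draw 13: a1=0.444, a2=0.264, a3=1.780, a0=2.488; τ=−ln(0.7306)/2.488=0.126 → t=2.347; u2·a0=0.7991·2.488=1.988; a1+a2=0.708 < 1.988 ≤ a1+…+a3=2.488 → R3 fires; G=2 D=13 X=29 S=5 R=4
Draw 14: a1=0.444, a2=0.264, a3=1.424, a0=2.132; τ=−ln(0.8043)/2.132=0.102 → t=2.450 > T=2.43: stop.
G first becomes ≤ 6 when it reaches 6 at the event at t=0.624.

Threshold first reached at t = 0.624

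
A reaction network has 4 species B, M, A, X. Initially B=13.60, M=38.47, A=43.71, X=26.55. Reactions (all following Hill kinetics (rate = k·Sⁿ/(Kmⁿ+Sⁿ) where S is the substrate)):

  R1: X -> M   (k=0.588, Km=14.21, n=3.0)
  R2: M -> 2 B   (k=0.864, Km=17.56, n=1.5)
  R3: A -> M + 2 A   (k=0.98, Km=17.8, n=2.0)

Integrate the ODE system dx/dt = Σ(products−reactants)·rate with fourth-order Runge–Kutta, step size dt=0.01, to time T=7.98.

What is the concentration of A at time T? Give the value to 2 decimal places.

RK4 with dt=0.01: 798 steps to T=7.98. Trajectory (selected grid times):
t=0.00: B=13.60 M=38.47 A=43.71 X=26.55
t=0.89: B=14.78 M=39.08 A=44.46 X=26.10
t=1.77: B=15.95 M=39.69 A=45.20 X=25.65
t=2.66: B=17.14 M=40.29 A=45.96 X=25.21
t=3.55: B=18.34 M=40.90 A=46.72 X=24.77
t=4.43: B=19.53 M=41.49 A=47.48 X=24.33
t=5.32: B=20.74 M=42.09 A=48.24 X=23.90
t=6.21: B=21.95 M=42.68 A=49.01 X=23.47
t=7.09: B=23.16 M=43.26 A=49.77 X=23.05
t=7.98: B=24.38 M=43.84 A=50.55 X=22.63
Read off A at T=7.98: 50.55

A at T = 50.55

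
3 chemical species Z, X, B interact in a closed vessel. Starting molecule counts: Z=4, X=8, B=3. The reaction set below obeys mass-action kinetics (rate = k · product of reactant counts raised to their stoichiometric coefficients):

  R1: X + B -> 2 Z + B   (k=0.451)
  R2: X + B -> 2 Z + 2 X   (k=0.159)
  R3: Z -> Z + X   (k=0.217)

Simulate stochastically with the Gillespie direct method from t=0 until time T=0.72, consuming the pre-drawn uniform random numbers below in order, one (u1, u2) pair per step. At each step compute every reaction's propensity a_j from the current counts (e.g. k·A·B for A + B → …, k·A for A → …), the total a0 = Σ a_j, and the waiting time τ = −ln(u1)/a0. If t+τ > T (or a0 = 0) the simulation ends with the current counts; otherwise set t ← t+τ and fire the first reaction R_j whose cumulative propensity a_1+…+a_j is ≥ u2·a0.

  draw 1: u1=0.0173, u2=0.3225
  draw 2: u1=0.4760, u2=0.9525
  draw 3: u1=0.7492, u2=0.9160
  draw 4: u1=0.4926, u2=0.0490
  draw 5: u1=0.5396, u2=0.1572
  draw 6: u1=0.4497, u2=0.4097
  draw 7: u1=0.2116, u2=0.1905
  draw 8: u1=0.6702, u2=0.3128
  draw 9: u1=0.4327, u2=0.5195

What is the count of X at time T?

X at T = 4

t=0.000: Z=4 X=8 B=3
Draw 1: a1=10.824, a2=3.816, a3=0.868, a0=15.508; τ=−ln(0.0173)/15.508=0.262 → t=0.262; u2·a0=0.3225·15.508=5.001 ≤ a1=10.824 → R1 fires; Z=6 X=7 B=3
Draw 2: a1=9.471, a2=3.339, a3=1.302, a0=14.112; τ=−ln(0.4760)/14.112=0.053 → t=0.314; u2·a0=0.9525·14.112=13.442; a1+a2=12.810 < 13.442 ≤ a1+…+a3=14.112 → R3 fires; Z=6 X=8 B=3
Draw 3: a1=10.824, a2=3.816, a3=1.302, a0=15.942; τ=−ln(0.7492)/15.942=0.018 → t=0.332; u2·a0=0.9160·15.942=14.603; a1=10.824 < 14.603 ≤ a1+a2=14.640 → R2 fires; Z=8 X=9 B=2
Draw 4: a1=8.118, a2=2.862, a3=1.736, a0=12.716; τ=−ln(0.4926)/12.716=0.056 → t=0.388; u2·a0=0.0490·12.716=0.623 ≤ a1=8.118 → R1 fires; Z=10 X=8 B=2
Draw 5: a1=7.216, a2=2.544, a3=2.170, a0=11.930; τ=−ln(0.5396)/11.930=0.052 → t=0.440; u2·a0=0.1572·11.930=1.875 ≤ a1=7.216 → R1 fires; Z=12 X=7 B=2
Draw 6: a1=6.314, a2=2.226, a3=2.604, a0=11.144; τ=−ln(0.4497)/11.144=0.072 → t=0.511; u2·a0=0.4097·11.144=4.566 ≤ a1=6.314 → R1 fires; Z=14 X=6 B=2
Draw 7: a1=5.412, a2=1.908, a3=3.038, a0=10.358; τ=−ln(0.2116)/10.358=0.150 → t=0.661; u2·a0=0.1905·10.358=1.973 ≤ a1=5.412 → R1 fires; Z=16 X=5 B=2
Draw 8: a1=4.510, a2=1.590, a3=3.472, a0=9.572; τ=−ln(0.6702)/9.572=0.042 → t=0.703; u2·a0=0.3128·9.572=2.994 ≤ a1=4.510 → R1 fires; Z=18 X=4 B=2
Draw 9: a1=3.608, a2=1.272, a3=3.906, a0=8.786; τ=−ln(0.4327)/8.786=0.095 → t=0.799 > T=0.72: stop.
Read off X at T=0.72: 4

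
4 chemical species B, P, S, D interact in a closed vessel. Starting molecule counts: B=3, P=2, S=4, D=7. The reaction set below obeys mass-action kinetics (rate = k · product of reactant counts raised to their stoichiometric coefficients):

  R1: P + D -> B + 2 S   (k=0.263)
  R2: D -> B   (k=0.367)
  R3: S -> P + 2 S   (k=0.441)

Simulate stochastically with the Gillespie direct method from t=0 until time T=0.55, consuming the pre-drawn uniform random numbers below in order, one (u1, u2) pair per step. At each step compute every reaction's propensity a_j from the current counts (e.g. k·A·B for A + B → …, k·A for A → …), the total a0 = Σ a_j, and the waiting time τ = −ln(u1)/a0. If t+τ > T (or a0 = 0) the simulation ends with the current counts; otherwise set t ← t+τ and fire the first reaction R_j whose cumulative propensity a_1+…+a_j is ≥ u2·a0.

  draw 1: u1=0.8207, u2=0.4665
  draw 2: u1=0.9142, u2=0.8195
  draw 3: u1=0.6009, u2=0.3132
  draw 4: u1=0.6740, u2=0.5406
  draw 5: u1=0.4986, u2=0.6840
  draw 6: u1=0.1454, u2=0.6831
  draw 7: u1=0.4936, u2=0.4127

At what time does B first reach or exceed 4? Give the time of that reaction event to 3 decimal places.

t=0.000: B=3 P=2 S=4 D=7
Draw 1: a1=3.682, a2=2.569, a3=1.764, a0=8.015; τ=−ln(0.8207)/8.015=0.025 → t=0.025; u2·a0=0.4665·8.015=3.739; a1=3.682 < 3.739 ≤ a1+a2=6.251 → R2 fires; B=4 P=2 S=4 D=6
Draw 2: a1=3.156, a2=2.202, a3=1.764, a0=7.122; τ=−ln(0.9142)/7.122=0.013 → t=0.037; u2·a0=0.8195·7.122=5.836; a1+a2=5.358 < 5.836 ≤ a1+…+a3=7.122 → R3 fires; B=4 P=3 S=5 D=6
Draw 3: a1=4.734, a2=2.202, a3=2.205, a0=9.141; τ=−ln(0.6009)/9.141=0.056 → t=0.093; u2·a0=0.3132·9.141=2.863 ≤ a1=4.734 → R1 fires; B=5 P=2 S=7 D=5
Draw 4: a1=2.630, a2=1.835, a3=3.087, a0=7.552; τ=−ln(0.6740)/7.552=0.052 → t=0.145; u2·a0=0.5406·7.552=4.083; a1=2.630 < 4.083 ≤ a1+a2=4.465 → R2 fires; B=6 P=2 S=7 D=4
Draw 5: a1=2.104, a2=1.468, a3=3.087, a0=6.659; τ=−ln(0.4986)/6.659=0.105 → t=0.250; u2·a0=0.6840·6.659=4.555; a1+a2=3.572 < 4.555 ≤ a1+…+a3=6.659 → R3 fires; B=6 P=3 S=8 D=4
Draw 6: a1=3.156, a2=1.468, a3=3.528, a0=8.152; τ=−ln(0.1454)/8.152=0.237 → t=0.486; u2·a0=0.6831·8.152=5.569; a1+a2=4.624 < 5.569 ≤ a1+…+a3=8.152 → R3 fires; B=6 P=4 S=9 D=4
Draw 7: a1=4.208, a2=1.468, a3=3.969, a0=9.645; τ=−ln(0.4936)/9.645=0.073 → t=0.559 > T=0.55: stop.
B first becomes ≥ 4 when it reaches 4 at the event at t=0.025.

Threshold first reached at t = 0.025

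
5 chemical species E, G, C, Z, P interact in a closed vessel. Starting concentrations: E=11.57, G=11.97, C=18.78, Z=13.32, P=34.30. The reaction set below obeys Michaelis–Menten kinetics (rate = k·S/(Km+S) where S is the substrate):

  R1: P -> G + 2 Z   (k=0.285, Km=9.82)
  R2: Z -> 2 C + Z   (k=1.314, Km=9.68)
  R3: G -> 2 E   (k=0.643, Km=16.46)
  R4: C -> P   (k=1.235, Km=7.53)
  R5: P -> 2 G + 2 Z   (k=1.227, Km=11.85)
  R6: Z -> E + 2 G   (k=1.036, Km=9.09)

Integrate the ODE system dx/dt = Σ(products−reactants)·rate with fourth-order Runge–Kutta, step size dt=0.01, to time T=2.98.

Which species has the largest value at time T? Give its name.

RK4 with dt=0.01: 298 steps to T=2.98. Trajectory (selected grid times):
t=0.00: E=11.57 G=11.97 C=18.78 Z=13.32 P=34.30
t=0.33: E=11.96 G=12.96 C=19.00 Z=13.86 P=34.22
t=0.66: E=12.36 G=13.96 C=19.22 Z=14.40 P=34.14
t=0.99: E=12.77 G=14.96 C=19.45 Z=14.94 P=34.06
t=1.32: E=13.19 G=15.95 C=19.68 Z=15.47 P=33.98
t=1.66: E=13.63 G=16.98 C=19.93 Z=16.02 P=33.90
t=1.99: E=14.07 G=17.99 C=20.18 Z=16.54 P=33.82
t=2.32: E=14.51 G=18.99 C=20.43 Z=17.07 P=33.74
t=2.65: E=14.97 G=20.00 C=20.69 Z=17.59 P=33.67
t=2.98: E=15.43 G=21.00 C=20.95 Z=18.10 P=33.60
At T=2.98: E=15.43 G=21.00 C=20.95 Z=18.10 P=33.60; the largest is P.

Dominant species at T: P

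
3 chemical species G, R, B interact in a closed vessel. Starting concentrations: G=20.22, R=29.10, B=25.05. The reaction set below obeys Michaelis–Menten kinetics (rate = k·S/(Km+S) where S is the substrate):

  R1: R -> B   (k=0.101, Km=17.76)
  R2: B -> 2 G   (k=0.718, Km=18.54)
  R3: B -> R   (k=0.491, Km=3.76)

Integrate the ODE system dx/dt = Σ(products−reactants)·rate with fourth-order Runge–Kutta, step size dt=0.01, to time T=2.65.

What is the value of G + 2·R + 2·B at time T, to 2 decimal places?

Check how each reaction changes W = G + 2·R + 2·B (weight of products minus weight of reactants):
R1: R -> B: (2·1) − (2·1) = 2 − 2 = 0
R2: B -> 2 G: (1·2) − (2·1) = 2 − 2 = 0
R3: B -> R: (2·1) − (2·1) = 2 − 2 = 0
Every reaction leaves W unchanged, so W is conserved and no simulation is needed: W(T) = W(0) = 20.22 + 2·29.10 + 2·25.05 = 128.52

Value at T = 128.52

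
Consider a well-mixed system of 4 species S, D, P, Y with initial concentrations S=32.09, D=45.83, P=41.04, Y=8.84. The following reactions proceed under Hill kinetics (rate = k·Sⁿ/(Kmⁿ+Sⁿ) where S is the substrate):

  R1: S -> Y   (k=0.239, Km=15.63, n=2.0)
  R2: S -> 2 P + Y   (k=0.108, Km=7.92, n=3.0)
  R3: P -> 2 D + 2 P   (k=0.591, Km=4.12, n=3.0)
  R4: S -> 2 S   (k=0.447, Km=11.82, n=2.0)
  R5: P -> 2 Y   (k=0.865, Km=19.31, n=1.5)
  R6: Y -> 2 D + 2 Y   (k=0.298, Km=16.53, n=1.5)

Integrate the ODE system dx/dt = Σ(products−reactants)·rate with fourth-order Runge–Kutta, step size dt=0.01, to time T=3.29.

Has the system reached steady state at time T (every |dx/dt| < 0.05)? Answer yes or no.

RK4 with dt=0.01: 329 steps to T=3.29. Trajectory (selected grid times):
t=0.00: S=32.09 D=45.83 P=41.04 Y=8.84
t=0.37: S=32.12 D=46.33 P=41.10 Y=9.47
t=0.73: S=32.16 D=46.82 P=41.15 Y=10.08
t=1.10: S=32.19 D=47.33 P=41.20 Y=10.71
t=1.46: S=32.23 D=47.83 P=41.26 Y=11.33
t=1.83: S=32.26 D=48.35 P=41.31 Y=11.97
t=2.19: S=32.30 D=48.86 P=41.36 Y=12.59
t=2.56: S=32.33 D=49.39 P=41.42 Y=13.23
t=2.92: S=32.36 D=49.91 P=41.47 Y=13.86
t=3.29: S=32.40 D=50.44 P=41.53 Y=14.50
Rates at T: R1=0.1939, R2=0.1064, R3=0.5904, R4=0.3945, R5=0.6568, R6=0.1344
dx/dt at T (Σ net stoichiometry × rate): S=+0.0942, D=+1.4497, P=+0.1466, Y=+1.7482
Largest |dx/dt| is |+1.7482| (Y) ≥ 0.05 → not steady.

Steady state at T: no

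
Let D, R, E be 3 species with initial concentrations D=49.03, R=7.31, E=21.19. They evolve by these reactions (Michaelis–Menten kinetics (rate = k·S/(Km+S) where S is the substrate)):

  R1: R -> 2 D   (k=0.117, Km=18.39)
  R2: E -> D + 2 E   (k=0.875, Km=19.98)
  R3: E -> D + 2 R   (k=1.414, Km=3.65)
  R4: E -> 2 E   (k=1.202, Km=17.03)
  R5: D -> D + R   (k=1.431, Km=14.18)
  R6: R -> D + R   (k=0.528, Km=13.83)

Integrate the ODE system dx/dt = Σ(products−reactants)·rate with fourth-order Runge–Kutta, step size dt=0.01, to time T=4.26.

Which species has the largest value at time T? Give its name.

RK4 with dt=0.01: 426 steps to T=4.26. Trajectory (selected grid times):
t=0.00: D=49.03 R=7.31 E=21.19
t=0.47: D=49.93 R=8.95 E=21.15
t=0.95: D=50.87 R=10.62 E=21.10
t=1.42: D=51.80 R=12.26 E=21.06
t=1.89: D=52.75 R=13.90 E=21.02
t=2.37: D=53.72 R=15.58 E=20.97
t=2.84: D=54.69 R=17.21 E=20.93
t=3.31: D=55.66 R=18.85 E=20.89
t=3.79: D=56.66 R=20.53 E=20.84
t=4.26: D=57.64 R=22.17 E=20.80
At T=4.26: D=57.64 R=22.17 E=20.80; the largest is D.

Dominant species at T: D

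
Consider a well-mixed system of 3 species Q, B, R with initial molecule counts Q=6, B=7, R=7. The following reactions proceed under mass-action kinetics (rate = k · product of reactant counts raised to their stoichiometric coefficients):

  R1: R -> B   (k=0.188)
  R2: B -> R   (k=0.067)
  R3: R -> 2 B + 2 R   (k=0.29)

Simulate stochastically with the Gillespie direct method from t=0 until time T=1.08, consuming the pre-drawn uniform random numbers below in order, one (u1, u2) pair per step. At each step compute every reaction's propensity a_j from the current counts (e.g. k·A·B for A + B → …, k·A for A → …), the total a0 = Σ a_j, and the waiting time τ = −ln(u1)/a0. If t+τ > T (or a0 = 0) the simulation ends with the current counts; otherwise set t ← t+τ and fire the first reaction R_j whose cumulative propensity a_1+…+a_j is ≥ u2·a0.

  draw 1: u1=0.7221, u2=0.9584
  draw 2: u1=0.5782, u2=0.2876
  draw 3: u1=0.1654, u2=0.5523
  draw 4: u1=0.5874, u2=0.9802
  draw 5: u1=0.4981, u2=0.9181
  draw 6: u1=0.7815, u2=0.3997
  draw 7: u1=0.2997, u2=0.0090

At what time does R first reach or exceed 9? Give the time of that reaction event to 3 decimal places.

t=0.000: Q=6 B=7 R=7
Draw 1: a1=1.316, a2=0.469, a3=2.030, a0=3.815; τ=−ln(0.7221)/3.815=0.085 → t=0.085; u2·a0=0.9584·3.815=3.656; a1+a2=1.785 < 3.656 ≤ a1+…+a3=3.815 → R3 fires; Q=6 B=9 R=8
Draw 2: a1=1.504, a2=0.603, a3=2.320, a0=4.427; τ=−ln(0.5782)/4.427=0.124 → t=0.209; u2·a0=0.2876·4.427=1.273 ≤ a1=1.504 → R1 fires; Q=6 B=10 R=7
Draw 3: a1=1.316, a2=0.670, a3=2.030, a0=4.016; τ=−ln(0.1654)/4.016=0.448 → t=0.657; u2·a0=0.5523·4.016=2.218; a1+a2=1.986 < 2.218 ≤ a1+…+a3=4.016 → R3 fires; Q=6 B=12 R=8
Draw 4: a1=1.504, a2=0.804, a3=2.320, a0=4.628; τ=−ln(0.5874)/4.628=0.115 → t=0.772; u2·a0=0.9802·4.628=4.536; a1+a2=2.308 < 4.536 ≤ a1+…+a3=4.628 → R3 fires; Q=6 B=14 R=9
Draw 5: a1=1.692, a2=0.938, a3=2.610, a0=5.240; τ=−ln(0.4981)/5.240=0.133 → t=0.905; u2·a0=0.9181·5.240=4.811; a1+a2=2.630 < 4.811 ≤ a1+…+a3=5.240 → R3 fires; Q=6 B=16 R=10
Draw 6: a1=1.880, a2=1.072, a3=2.900, a0=5.852; τ=−ln(0.7815)/5.852=0.042 → t=0.947; u2·a0=0.3997·5.852=2.339; a1=1.880 < 2.339 ≤ a1+a2=2.952 → R2 fires; Q=6 B=15 R=11
Draw 7: a1=2.068, a2=1.005, a3=3.190, a0=6.263; τ=−ln(0.2997)/6.263=0.192 → t=1.140 > T=1.08: stop.
R first becomes ≥ 9 when it reaches 9 at the event at t=0.772.

Threshold first reached at t = 0.772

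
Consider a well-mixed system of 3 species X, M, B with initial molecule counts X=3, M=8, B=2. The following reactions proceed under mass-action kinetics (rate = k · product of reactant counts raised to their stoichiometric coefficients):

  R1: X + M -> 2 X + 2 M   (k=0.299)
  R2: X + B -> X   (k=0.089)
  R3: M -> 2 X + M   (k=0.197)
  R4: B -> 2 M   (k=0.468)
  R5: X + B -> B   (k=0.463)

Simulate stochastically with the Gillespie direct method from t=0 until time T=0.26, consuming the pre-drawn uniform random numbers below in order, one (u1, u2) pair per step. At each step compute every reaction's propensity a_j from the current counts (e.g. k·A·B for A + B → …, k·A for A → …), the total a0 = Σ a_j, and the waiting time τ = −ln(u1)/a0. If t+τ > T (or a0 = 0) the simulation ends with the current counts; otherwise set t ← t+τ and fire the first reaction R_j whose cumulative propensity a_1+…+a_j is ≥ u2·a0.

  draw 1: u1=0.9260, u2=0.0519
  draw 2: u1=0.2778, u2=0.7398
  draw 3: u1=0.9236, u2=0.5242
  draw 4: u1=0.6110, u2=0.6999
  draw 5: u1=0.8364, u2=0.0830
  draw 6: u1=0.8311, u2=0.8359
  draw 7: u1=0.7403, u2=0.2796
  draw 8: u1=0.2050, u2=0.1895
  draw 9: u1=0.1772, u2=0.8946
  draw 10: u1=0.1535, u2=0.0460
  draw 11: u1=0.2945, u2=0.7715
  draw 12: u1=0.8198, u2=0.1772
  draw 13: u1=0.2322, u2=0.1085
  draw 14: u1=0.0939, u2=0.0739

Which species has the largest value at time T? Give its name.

t=0.000: X=3 M=8 B=2
Draw 1: a1=7.176, a2=0.534, a3=1.576, a4=0.936, a5=2.778, a0=13.000; τ=−ln(0.9260)/13.000=0.006 → t=0.006; u2·a0=0.0519·13.000=0.675 ≤ a1=7.176 → R1 fires; X=4 M=9 B=2
Draw 2: a1=10.764, a2=0.712, a3=1.773, a4=0.936, a5=3.704, a0=17.889; τ=−ln(0.2778)/17.889=0.072 → t=0.078; u2·a0=0.7398·17.889=13.234; a1+a2=11.476 < 13.234 ≤ a1+…+a3=13.249 → R3 fires; X=6 M=9 B=2
Draw 3: a1=16.146, a2=1.068, a3=1.773, a4=0.936, a5=5.556, a0=25.479; τ=−ln(0.9236)/25.479=0.003 → t=0.081; u2·a0=0.5242·25.479=13.356 ≤ a1=16.146 → R1 fires; X=7 M=10 B=2
Draw 4: a1=20.930, a2=1.246, a3=1.970, a4=0.936, a5=6.482, a0=31.564; τ=−ln(0.6110)/31.564=0.016 → t=0.096; u2·a0=0.6999·31.564=22.092; a1=20.930 < 22.092 ≤ a1+a2=22.176 → R2 fires; X=7 M=10 B=1
Draw 5: a1=20.930, a2=0.623, a3=1.970, a4=0.468, a5=3.241, a0=27.232; τ=−ln(0.8364)/27.232=0.007 → t=0.103; u2·a0=0.0830·27.232=2.260 ≤ a1=20.930 → R1 fires; X=8 M=11 B=1
Draw 6: a1=26.312, a2=0.712, a3=2.167, a4=0.468, a5=3.704, a0=33.363; τ=−ln(0.8311)/33.363=0.006 → t=0.108; u2·a0=0.8359·33.363=27.888; a1+a2=27.024 < 27.888 ≤ a1+…+a3=29.191 → R3 fires; X=10 M=11 B=1
Draw 7: a1=32.890, a2=0.890, a3=2.167, a4=0.468, a5=4.630, a0=41.045; τ=−ln(0.7403)/41.045=0.007 → t=0.116; u2·a0=0.2796·41.045=11.476 ≤ a1=32.890 → R1 fires; X=11 M=12 B=1
Draw 8: a1=39.468, a2=0.979, a3=2.364, a4=0.468, a5=5.093, a0=48.372; τ=−ln(0.2050)/48.372=0.033 → t=0.148; u2·a0=0.1895·48.372=9.166 ≤ a1=39.468 → R1 fires; X=12 M=13 B=1
Draw 9: a1=46.644, a2=1.068, a3=2.561, a4=0.468, a5=5.556, a0=56.297; τ=−ln(0.1772)/56.297=0.031 → t=0.179; u2·a0=0.8946·56.297=50.363; a1+…+a3=50.273 < 50.363 ≤ a1+…+a4=50.741 → R4 fires; X=12 M=15 B=0
Draw 10: a1=53.820, a2=0.000, a3=2.955, a4=0.000, a5=0.000, a0=56.775; τ=−ln(0.1535)/56.775=0.033 → t=0.212; u2·a0=0.0460·56.775=2.612 ≤ a1=53.820 → R1 fires; X=13 M=16 B=0
Draw 11: a1=62.192, a2=0.000, a3=3.152, a4=0.000, a5=0.000, a0=65.344; τ=−ln(0.2945)/65.344=0.019 → t=0.231; u2·a0=0.7715·65.344=50.413 ≤ a1=62.192 → R1 fires; X=14 M=17 B=0
Draw 12: a1=71.162, a2=0.000, a3=3.349, a4=0.000, a5=0.000, a0=74.511; τ=−ln(0.8198)/74.511=0.003 → t=0.234; u2·a0=0.1772·74.511=13.203 ≤ a1=71.162 → R1 fires; X=15 M=18 B=0
Draw 13: a1=80.730, a2=0.000, a3=3.546, a4=0.000, a5=0.000, a0=84.276; τ=−ln(0.2322)/84.276=0.017 → t=0.251; u2·a0=0.1085·84.276=9.144 ≤ a1=80.730 → R1 fires; X=16 M=19 B=0
Draw 14: a1=90.896, a2=0.000, a3=3.743, a4=0.000, a5=0.000, a0=94.639; τ=−ln(0.0939)/94.639=0.025 → t=0.276 > T=0.26: stop.
At T=0.26: X=16 M=19 B=0; the largest is M.

Dominant species at T: M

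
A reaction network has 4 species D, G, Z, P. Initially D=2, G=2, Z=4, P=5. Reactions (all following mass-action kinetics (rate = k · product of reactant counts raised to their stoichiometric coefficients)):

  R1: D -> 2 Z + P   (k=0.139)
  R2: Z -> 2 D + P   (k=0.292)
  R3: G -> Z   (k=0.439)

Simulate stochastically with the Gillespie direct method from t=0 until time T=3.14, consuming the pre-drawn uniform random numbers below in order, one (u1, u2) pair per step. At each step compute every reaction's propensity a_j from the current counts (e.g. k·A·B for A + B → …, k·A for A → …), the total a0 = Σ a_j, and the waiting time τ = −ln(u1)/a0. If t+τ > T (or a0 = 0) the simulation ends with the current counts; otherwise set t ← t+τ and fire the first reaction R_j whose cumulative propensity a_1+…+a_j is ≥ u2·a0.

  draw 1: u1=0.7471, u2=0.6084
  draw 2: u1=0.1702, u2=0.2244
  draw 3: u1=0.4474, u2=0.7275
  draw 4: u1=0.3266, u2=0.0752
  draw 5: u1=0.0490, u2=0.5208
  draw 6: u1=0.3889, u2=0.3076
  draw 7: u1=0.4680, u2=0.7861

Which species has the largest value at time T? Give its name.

t=0.000: D=2 G=2 Z=4 P=5
Draw 1: a1=0.278, a2=1.168, a3=0.878, a0=2.324; τ=−ln(0.7471)/2.324=0.125 → t=0.125; u2·a0=0.6084·2.324=1.414; a1=0.278 < 1.414 ≤ a1+a2=1.446 → R2 fires; D=4 G=2 Z=3 P=6
Draw 2: a1=0.556, a2=0.876, a3=0.878, a0=2.310; τ=−ln(0.1702)/2.310=0.767 → t=0.892; u2·a0=0.2244·2.310=0.518 ≤ a1=0.556 → R1 fires; D=3 G=2 Z=5 P=7
Draw 3: a1=0.417, a2=1.460, a3=0.878, a0=2.755; τ=−ln(0.4474)/2.755=0.292 → t=1.184; u2·a0=0.7275·2.755=2.004; a1+a2=1.877 < 2.004 ≤ a1+…+a3=2.755 → R3 fires; D=3 G=1 Z=6 P=7
Draw 4: a1=0.417, a2=1.752, a3=0.439, a0=2.608; τ=−ln(0.3266)/2.608=0.429 → t=1.613; u2·a0=0.0752·2.608=0.196 ≤ a1=0.417 → R1 fires; D=2 G=1 Z=8 P=8
Draw 5: a1=0.278, a2=2.336, a3=0.439, a0=3.053; τ=−ln(0.0490)/3.053=0.988 → t=2.601; u2·a0=0.5208·3.053=1.590; a1=0.278 < 1.590 ≤ a1+a2=2.614 → R2 fires; D=4 G=1 Z=7 P=9
Draw 6: a1=0.556, a2=2.044, a3=0.439, a0=3.039; τ=−ln(0.3889)/3.039=0.311 → t=2.912; u2·a0=0.3076·3.039=0.935; a1=0.556 < 0.935 ≤ a1+a2=2.600 → R2 fires; D=6 G=1 Z=6 P=10
Draw 7: a1=0.834, a2=1.752, a3=0.439, a0=3.025; τ=−ln(0.4680)/3.025=0.251 → t=3.163 > T=3.14: stop.
At T=3.14: D=6 G=1 Z=6 P=10; the largest is P.

Dominant species at T: P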